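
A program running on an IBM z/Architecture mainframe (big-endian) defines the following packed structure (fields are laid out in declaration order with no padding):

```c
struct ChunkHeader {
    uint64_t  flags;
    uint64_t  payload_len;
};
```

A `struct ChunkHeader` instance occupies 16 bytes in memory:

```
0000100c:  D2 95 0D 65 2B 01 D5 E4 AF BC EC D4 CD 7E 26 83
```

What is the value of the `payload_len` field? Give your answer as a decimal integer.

12663256650983810691

`payload_len` follows `flags` (8 bytes), so it starts at byte offset 8 and occupies 8 bytes.
Bytes at offsets 8..15: AF BC EC D4 CD 7E 26 83.
Big-endian: lowest address holds the most-significant byte.
The bytes are already most-significant first: 0xAFBCECD4CD7E2683.
0xAFBCECD4CD7E2683 = 12663256650983810691.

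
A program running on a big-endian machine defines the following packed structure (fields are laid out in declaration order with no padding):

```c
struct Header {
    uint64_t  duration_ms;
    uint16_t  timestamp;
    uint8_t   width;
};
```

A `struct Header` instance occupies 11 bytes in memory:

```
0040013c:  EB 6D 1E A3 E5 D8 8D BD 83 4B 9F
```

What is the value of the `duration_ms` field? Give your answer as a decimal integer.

16964249060659203517

`duration_ms` is the first field, at byte offset 0, occupying 8 bytes.
Bytes at offsets 0..7: EB 6D 1E A3 E5 D8 8D BD.
Big-endian stores the most-significant byte at the lowest address.
The bytes are already most-significant first: 0xEB6D1EA3E5D88DBD.
0xEB6D1EA3E5D88DBD = 16964249060659203517.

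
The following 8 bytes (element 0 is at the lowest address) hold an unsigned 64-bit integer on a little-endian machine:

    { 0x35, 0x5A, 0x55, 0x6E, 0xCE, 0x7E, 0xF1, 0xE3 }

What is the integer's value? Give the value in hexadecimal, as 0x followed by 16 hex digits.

0xE3F17ECE6E555A35

In little-endian order the low byte comes first in memory.
Reassemble most-significant byte first: E3 F1 7E CE 6E 55 5A 35 → 0xE3F17ECE6E555A35.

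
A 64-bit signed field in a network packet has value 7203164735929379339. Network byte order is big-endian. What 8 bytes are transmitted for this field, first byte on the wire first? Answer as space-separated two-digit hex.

63 F6 C8 29 CF B0 EA 0B

7203164735929379339 in hexadecimal, padded to 64 bits, is 0x63F6C829CFB0EA0B.
Split into bytes (most-significant first): 63 F6 C8 29 CF B0 EA 0B.
In big-endian order the high byte comes first in memory.
So the memory order matches the most-significant-first order: 63 F6 C8 29 CF B0 EA 0B.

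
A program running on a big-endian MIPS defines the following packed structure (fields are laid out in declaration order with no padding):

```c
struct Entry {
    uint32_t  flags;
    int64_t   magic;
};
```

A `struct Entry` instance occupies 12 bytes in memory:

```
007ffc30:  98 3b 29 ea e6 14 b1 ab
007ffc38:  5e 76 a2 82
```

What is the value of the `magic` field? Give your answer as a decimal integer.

`magic` follows `flags` (4 bytes), so it starts at byte offset 4 and occupies 8 bytes.
Bytes at offsets 4..11: E6 14 B1 AB 5E 76 A2 82.
Big-endian stores the most-significant byte at the lowest address.
The bytes are already most-significant first: 0xE614B1AB5E76A282.
Top bit is set, so as a signed 64-bit value this is 0xE614B1AB5E76A282 − 2^64 = -1867672595869556094.

-1867672595869556094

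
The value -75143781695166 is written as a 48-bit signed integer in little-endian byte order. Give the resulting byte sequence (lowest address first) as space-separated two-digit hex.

Two's complement of -75143781695166 in 48 bits: 75143781695166 = 0x4457C66A3EBE; invert → 0xBBA83995C141; add 1 → 0xBBA83995C142.
Split into bytes (most-significant first): BB A8 39 95 C1 42.
Little-endian stores the least-significant byte at the lowest address.
So at ascending addresses the bytes are 42 C1 95 39 A8 BB.

42 C1 95 39 A8 BB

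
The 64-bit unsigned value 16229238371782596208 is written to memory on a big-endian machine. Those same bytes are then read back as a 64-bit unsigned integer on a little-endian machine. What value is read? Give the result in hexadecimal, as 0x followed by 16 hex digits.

0x70963D1D50D639E1

16229238371782596208 in 64-bit hexadecimal is 0xE139D6501D3D9670.
Stored big-endian, the bytes at ascending addresses are E1 39 D6 50 1D 3D 96 70.
Read back as little-endian, the first byte is least significant, giving 0x70963D1D50D639E1.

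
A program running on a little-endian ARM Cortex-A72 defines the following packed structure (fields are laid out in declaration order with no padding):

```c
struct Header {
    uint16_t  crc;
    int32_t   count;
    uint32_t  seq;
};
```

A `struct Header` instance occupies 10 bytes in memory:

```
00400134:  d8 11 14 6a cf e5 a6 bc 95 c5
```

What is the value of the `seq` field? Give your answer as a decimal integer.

`seq` follows `crc` (2 B), `count` (4 B), so it starts at offset 2 + 4 = 6 and occupies 4 bytes.
Bytes at offsets 6..9: A6 BC 95 C5.
Little-endian stores the least-significant byte at the lowest address.
Reassemble most-significant byte first: C5 95 BC A6 → 0xC595BCA6.
0xC595BCA6 = 3314924710.

3314924710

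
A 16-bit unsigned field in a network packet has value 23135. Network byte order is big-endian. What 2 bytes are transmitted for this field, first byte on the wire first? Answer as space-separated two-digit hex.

5A 5F

23135 in hexadecimal, padded to 16 bits, is 0x5A5F.
Split into bytes (most-significant first): 5A 5F.
Big-endian stores the most-significant byte at the lowest address.
So the memory order matches the most-significant-first order: 5A 5F.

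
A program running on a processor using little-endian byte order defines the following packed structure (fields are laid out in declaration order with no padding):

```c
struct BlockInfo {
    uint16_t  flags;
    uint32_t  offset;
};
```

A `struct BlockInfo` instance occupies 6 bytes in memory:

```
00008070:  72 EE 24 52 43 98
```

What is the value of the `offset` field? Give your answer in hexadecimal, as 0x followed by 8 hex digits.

`offset` follows `flags` (2 bytes), so it starts at byte offset 2 and occupies 4 bytes.
Bytes at offsets 2..5: 24 52 43 98.
Little-endian stores the least-significant byte at the lowest address.
Reassemble most-significant byte first: 98 43 52 24 → 0x98435224.

0x98435224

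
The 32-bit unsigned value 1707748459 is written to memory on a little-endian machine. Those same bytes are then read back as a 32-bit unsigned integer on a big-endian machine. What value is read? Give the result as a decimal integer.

1798097509

1707748459 in 32-bit hexadecimal is 0x65CA2C6B.
Stored little-endian, the bytes at ascending addresses are 6B 2C CA 65.
Read back as big-endian, the last byte is least significant, giving 0x6B2CCA65.
0x6B2CCA65 = 1798097509.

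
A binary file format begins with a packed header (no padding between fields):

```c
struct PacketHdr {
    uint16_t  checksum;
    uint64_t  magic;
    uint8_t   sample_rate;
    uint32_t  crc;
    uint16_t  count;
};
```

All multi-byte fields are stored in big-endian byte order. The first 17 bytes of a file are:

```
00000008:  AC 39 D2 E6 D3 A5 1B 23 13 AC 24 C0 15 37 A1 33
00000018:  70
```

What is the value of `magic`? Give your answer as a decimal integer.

15197066698686665644

`magic` follows `checksum` (2 bytes), so it starts at byte offset 2 and occupies 8 bytes.
Bytes at offsets 2..9: D2 E6 D3 A5 1B 23 13 AC.
Big-endian: lowest address holds the most-significant byte.
The bytes are already most-significant first: 0xD2E6D3A51B2313AC.
0xD2E6D3A51B2313AC = 15197066698686665644.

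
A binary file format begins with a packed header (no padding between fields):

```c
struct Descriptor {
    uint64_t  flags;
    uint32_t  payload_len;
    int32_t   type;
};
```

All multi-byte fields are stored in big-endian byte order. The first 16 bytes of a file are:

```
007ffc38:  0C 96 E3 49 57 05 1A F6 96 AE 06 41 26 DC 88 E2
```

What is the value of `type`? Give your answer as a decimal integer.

`type` follows `flags` (8 B), `payload_len` (4 B), so it starts at offset 8 + 4 = 12 and occupies 4 bytes.
Bytes at offsets 12..15: 26 DC 88 E2.
In big-endian order the high byte comes first in memory.
The bytes are already most-significant first: 0x26DC88E2.
0x26DC88E2 = 651987170.

651987170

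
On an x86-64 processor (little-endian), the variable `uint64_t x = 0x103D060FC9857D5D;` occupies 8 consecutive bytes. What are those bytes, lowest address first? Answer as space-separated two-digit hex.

5D 7D 85 C9 0F 06 3D 10

Split into bytes (most-significant first): 10 3D 06 0F C9 85 7D 5D.
In little-endian order the low byte comes first in memory.
So at ascending addresses the bytes are 5D 7D 85 C9 0F 06 3D 10.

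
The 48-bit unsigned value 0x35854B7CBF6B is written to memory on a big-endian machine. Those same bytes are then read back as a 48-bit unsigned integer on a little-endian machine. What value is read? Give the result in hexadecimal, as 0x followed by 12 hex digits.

Stored big-endian, the bytes at ascending addresses are 35 85 4B 7C BF 6B.
Read back as little-endian, the first byte is least significant, giving 0x6BBF7C4B8535.

0x6BBF7C4B8535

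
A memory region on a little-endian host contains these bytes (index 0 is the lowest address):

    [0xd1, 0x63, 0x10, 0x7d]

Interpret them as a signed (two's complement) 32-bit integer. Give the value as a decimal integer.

2098226129

Little-endian stores the least-significant byte at the lowest address.
Reassemble most-significant byte first: 7D 10 63 D1 → 0x7D1063D1.
0x7D1063D1 = 2098226129.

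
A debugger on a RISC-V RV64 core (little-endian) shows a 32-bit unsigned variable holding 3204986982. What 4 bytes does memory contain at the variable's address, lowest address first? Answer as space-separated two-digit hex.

66 38 08 BF

3204986982 in hexadecimal, padded to 32 bits, is 0xBF083866.
Split into bytes (most-significant first): BF 08 38 66.
In little-endian order the low byte comes first in memory.
So at ascending addresses the bytes are 66 38 08 BF.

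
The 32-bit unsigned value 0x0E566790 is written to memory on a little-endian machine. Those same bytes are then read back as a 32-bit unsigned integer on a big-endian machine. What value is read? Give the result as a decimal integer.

Stored little-endian, the bytes at ascending addresses are 90 67 56 0E.
Read back as big-endian, the last byte is least significant, giving 0x9067560E.
0x9067560E = 2422691342.

2422691342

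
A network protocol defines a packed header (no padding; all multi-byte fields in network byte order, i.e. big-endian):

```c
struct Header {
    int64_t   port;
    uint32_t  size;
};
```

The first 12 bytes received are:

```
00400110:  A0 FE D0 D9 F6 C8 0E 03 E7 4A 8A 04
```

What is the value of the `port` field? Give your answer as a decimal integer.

-6845804748989788669

`port` is the first field, at byte offset 0, occupying 8 bytes.
Bytes at offsets 0..7: A0 FE D0 D9 F6 C8 0E 03.
Big-endian: lowest address holds the most-significant byte.
The bytes are already most-significant first: 0xA0FED0D9F6C80E03.
Top bit is set, so as a signed 64-bit value this is 0xA0FED0D9F6C80E03 − 2^64 = -6845804748989788669.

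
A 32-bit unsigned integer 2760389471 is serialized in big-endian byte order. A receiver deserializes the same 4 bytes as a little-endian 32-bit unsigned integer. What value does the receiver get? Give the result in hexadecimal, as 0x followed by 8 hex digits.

2760389471 in 32-bit hexadecimal is 0xA488335F.
Stored big-endian, the bytes at ascending addresses are A4 88 33 5F.
Read back as little-endian, the first byte is least significant, giving 0x5F3388A4.

0x5F3388A4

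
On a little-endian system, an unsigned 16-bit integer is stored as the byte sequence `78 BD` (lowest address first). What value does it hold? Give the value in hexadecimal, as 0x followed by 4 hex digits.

Little-endian stores the least-significant byte at the lowest address.
Reassemble most-significant byte first: BD 78 → 0xBD78.

0xBD78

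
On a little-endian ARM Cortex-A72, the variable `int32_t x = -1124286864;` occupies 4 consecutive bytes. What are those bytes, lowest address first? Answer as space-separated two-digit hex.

70 BE FC BC

Two's complement of -1124286864 in 32 bits: 1124286864 = 0x43034190; invert → 0xBCFCBE6F; add 1 → 0xBCFCBE70.
Split into bytes (most-significant first): BC FC BE 70.
Little-endian stores the least-significant byte at the lowest address.
So at ascending addresses the bytes are 70 BE FC BC.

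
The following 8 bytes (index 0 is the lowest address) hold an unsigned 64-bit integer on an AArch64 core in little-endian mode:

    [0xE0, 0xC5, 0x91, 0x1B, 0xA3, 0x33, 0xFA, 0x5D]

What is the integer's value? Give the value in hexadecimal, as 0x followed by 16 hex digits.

0x5DFA33A31B91C5E0

Little-endian stores the least-significant byte at the lowest address.
Reassemble most-significant byte first: 5D FA 33 A3 1B 91 C5 E0 → 0x5DFA33A31B91C5E0.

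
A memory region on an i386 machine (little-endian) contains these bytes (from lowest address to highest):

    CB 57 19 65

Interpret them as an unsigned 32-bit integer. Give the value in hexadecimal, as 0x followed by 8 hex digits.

Little-endian stores the least-significant byte at the lowest address.
Reassemble most-significant byte first: 65 19 57 CB → 0x651957CB.

0x651957CB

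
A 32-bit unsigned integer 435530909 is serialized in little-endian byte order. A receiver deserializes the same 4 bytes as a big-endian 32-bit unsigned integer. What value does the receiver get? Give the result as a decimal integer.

435530909 in 32-bit hexadecimal is 0x19F5AC9D.
Stored little-endian, the bytes at ascending addresses are 9D AC F5 19.
Read back as big-endian, the last byte is least significant, giving 0x9DACF519.
0x9DACF519 = 2645357849.

2645357849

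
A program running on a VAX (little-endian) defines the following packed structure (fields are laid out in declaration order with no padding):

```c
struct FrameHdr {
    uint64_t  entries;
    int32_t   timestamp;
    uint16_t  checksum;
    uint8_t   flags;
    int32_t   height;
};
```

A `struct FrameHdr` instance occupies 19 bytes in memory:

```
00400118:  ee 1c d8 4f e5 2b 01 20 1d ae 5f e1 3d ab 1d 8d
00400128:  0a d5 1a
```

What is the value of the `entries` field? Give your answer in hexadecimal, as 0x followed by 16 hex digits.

`entries` is the first field, at byte offset 0, occupying 8 bytes.
Bytes at offsets 0..7: EE 1C D8 4F E5 2B 01 20.
Little-endian stores the least-significant byte at the lowest address.
Reassemble most-significant byte first: 20 01 2B E5 4F D8 1C EE → 0x20012BE54FD81CEE.

0x20012BE54FD81CEE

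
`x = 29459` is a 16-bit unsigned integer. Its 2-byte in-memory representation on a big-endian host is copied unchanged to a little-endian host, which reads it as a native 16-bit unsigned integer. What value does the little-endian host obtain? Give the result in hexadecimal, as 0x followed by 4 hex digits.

0x1373

29459 in 16-bit hexadecimal is 0x7313.
Stored big-endian, the bytes at ascending addresses are 73 13.
Read back as little-endian, the first byte is least significant, giving 0x1373.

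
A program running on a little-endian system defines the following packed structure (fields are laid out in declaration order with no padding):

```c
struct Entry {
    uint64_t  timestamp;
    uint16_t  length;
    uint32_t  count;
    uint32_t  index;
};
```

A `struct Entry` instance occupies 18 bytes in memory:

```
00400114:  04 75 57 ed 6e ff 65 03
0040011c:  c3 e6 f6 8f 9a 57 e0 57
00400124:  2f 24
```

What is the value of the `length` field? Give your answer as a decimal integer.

`length` follows `timestamp` (8 bytes), so it starts at byte offset 8 and occupies 2 bytes.
Bytes at offsets 8..9: C3 E6.
In little-endian order the low byte comes first in memory.
Reassemble most-significant byte first: E6 C3 → 0xE6C3.
0xE6C3 = 59075.

59075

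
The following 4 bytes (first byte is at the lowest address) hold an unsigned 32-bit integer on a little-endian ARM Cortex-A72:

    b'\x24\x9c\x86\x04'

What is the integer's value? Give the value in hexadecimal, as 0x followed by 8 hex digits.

Little-endian: lowest address holds the least-significant byte.
Reassemble most-significant byte first: 04 86 9C 24 → 0x04869C24.

0x04869C24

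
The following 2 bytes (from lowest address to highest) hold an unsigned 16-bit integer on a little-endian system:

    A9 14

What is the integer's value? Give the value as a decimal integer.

5289

In little-endian order the low byte comes first in memory.
Reassemble most-significant byte first: 14 A9 → 0x14A9.
0x14A9 = 5289.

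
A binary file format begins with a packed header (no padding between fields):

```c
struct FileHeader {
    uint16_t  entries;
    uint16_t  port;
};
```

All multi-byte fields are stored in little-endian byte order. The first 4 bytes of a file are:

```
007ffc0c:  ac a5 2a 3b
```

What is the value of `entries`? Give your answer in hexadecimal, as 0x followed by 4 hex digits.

0xA5AC

`entries` is the first field, at byte offset 0, occupying 2 bytes.
Bytes at offsets 0..1: AC A5.
In little-endian order the low byte comes first in memory.
Reassemble most-significant byte first: A5 AC → 0xA5AC.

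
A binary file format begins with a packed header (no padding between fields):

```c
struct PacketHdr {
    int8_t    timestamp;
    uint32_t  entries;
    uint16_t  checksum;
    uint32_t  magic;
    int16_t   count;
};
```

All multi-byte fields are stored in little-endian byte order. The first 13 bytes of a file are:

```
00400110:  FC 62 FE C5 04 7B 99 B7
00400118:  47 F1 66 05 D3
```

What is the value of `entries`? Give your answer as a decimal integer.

`entries` follows `timestamp` (1 byte), so it starts at byte offset 1 and occupies 4 bytes.
Bytes at offsets 1..4: 62 FE C5 04.
Little-endian stores the least-significant byte at the lowest address.
Reassemble most-significant byte first: 04 C5 FE 62 → 0x04C5FE62.
0x04C5FE62 = 80084578.

80084578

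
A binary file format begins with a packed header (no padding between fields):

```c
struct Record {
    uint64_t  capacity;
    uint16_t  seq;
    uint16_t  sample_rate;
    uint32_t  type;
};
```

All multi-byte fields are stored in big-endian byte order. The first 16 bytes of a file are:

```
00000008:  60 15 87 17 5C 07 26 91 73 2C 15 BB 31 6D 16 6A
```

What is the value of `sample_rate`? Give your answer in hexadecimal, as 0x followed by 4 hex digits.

`sample_rate` follows `capacity` (8 B), `seq` (2 B), so it starts at offset 8 + 2 = 10 and occupies 2 bytes.
Bytes at offsets 10..11: 15 BB.
Big-endian: lowest address holds the most-significant byte.
The bytes are already most-significant first: 0x15BB.

0x15BB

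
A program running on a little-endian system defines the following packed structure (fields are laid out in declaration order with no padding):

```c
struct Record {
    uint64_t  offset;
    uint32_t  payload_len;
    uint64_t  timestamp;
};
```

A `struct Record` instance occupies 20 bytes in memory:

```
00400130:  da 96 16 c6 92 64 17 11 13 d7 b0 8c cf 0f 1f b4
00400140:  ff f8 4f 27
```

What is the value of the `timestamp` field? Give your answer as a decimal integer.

2832756467761614799

`timestamp` follows `offset` (8 B), `payload_len` (4 B), so it starts at offset 8 + 4 = 12 and occupies 8 bytes.
Bytes at offsets 12..19: CF 0F 1F B4 FF F8 4F 27.
Little-endian stores the least-significant byte at the lowest address.
Reassemble most-significant byte first: 27 4F F8 FF B4 1F 0F CF → 0x274FF8FFB41F0FCF.
0x274FF8FFB41F0FCF = 2832756467761614799.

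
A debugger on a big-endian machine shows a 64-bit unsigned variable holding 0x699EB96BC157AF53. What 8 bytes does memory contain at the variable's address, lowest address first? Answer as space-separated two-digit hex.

Split into bytes (most-significant first): 69 9E B9 6B C1 57 AF 53.
In big-endian order the high byte comes first in memory.
So the memory order matches the most-significant-first order: 69 9E B9 6B C1 57 AF 53.

69 9E B9 6B C1 57 AF 53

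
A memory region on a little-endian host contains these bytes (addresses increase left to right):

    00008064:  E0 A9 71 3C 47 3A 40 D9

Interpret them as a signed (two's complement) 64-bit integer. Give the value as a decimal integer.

Little-endian stores the least-significant byte at the lowest address.
Reassemble most-significant byte first: D9 40 3A 47 3C 71 A9 E0 → 0xD9403A473C71A9E0.
Top bit is set, so as a signed 64-bit value this is 0xD9403A473C71A9E0 − 2^64 = -2792167691338536480.

-2792167691338536480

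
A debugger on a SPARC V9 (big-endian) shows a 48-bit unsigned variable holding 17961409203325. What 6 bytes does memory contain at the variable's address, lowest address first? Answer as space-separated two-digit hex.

17961409203325 in hexadecimal, padded to 48 bits, is 0x1055F76A4C7D.
Split into bytes (most-significant first): 10 55 F7 6A 4C 7D.
Big-endian: lowest address holds the most-significant byte.
So the memory order matches the most-significant-first order: 10 55 F7 6A 4C 7D.

10 55 F7 6A 4C 7D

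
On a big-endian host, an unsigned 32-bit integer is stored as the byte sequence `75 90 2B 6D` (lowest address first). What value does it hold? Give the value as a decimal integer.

1972382573

Big-endian stores the most-significant byte at the lowest address.
The bytes are already most-significant first: 0x75902B6D.
0x75902B6D = 1972382573.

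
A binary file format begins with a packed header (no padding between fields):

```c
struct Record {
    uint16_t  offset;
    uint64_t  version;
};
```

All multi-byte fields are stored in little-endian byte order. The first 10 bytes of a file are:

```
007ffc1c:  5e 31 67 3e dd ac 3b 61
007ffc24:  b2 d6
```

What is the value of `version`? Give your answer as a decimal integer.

`version` follows `offset` (2 bytes), so it starts at byte offset 2 and occupies 8 bytes.
Bytes at offsets 2..9: 67 3E DD AC 3B 61 B2 D6.
In little-endian order the low byte comes first in memory.
Reassemble most-significant byte first: D6 B2 61 3B AC DD 3E 67 → 0xD6B2613BACDD3E67.
0xD6B2613BACDD3E67 = 15470534578902220391.

15470534578902220391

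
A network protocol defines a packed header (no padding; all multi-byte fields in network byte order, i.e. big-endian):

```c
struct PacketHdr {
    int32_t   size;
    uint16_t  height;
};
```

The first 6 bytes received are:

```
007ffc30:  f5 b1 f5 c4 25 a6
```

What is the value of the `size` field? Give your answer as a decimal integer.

`size` is the first field, at byte offset 0, occupying 4 bytes.
Bytes at offsets 0..3: F5 B1 F5 C4.
In big-endian order the high byte comes first in memory.
The bytes are already most-significant first: 0xF5B1F5C4.
Top bit is set, so as a signed 32-bit value this is 0xF5B1F5C4 − 2^32 = -172886588.

-172886588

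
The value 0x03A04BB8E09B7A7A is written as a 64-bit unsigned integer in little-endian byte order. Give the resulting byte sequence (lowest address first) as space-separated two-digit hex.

7A 7A 9B E0 B8 4B A0 03

Split into bytes (most-significant first): 03 A0 4B B8 E0 9B 7A 7A.
Little-endian: lowest address holds the least-significant byte.
So at ascending addresses the bytes are 7A 7A 9B E0 B8 4B A0 03.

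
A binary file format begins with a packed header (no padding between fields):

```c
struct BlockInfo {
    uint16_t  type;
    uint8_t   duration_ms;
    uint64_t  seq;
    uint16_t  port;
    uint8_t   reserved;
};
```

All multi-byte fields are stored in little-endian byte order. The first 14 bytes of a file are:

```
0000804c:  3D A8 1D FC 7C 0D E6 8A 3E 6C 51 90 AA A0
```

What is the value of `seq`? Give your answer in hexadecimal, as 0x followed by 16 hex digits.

0x516C3E8AE60D7CFC

`seq` follows `type` (2 B), `duration_ms` (1 B), so it starts at offset 2 + 1 = 3 and occupies 8 bytes.
Bytes at offsets 3..10: FC 7C 0D E6 8A 3E 6C 51.
Little-endian: lowest address holds the least-significant byte.
Reassemble most-significant byte first: 51 6C 3E 8A E6 0D 7C FC → 0x516C3E8AE60D7CFC.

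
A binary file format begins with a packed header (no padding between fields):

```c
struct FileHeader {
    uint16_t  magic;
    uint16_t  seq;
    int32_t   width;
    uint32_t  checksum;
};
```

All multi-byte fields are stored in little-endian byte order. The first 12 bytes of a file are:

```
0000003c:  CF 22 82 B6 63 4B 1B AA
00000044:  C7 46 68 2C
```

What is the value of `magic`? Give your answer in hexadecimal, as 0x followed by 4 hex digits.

`magic` is the first field, at byte offset 0, occupying 2 bytes.
Bytes at offsets 0..1: CF 22.
Little-endian: lowest address holds the least-significant byte.
Reassemble most-significant byte first: 22 CF → 0x22CF.

0x22CF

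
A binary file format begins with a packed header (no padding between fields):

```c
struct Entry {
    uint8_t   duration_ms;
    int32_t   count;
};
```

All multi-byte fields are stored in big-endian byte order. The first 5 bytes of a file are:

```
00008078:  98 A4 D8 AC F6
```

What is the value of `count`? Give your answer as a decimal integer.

`count` follows `duration_ms` (1 byte), so it starts at byte offset 1 and occupies 4 bytes.
Bytes at offsets 1..4: A4 D8 AC F6.
In big-endian order the high byte comes first in memory.
The bytes are already most-significant first: 0xA4D8ACF6.
Top bit is set, so as a signed 32-bit value this is 0xA4D8ACF6 − 2^32 = -1529303818.

-1529303818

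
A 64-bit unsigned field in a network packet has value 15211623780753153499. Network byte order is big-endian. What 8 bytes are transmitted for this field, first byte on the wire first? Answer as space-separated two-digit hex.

D3 1A 8B 3B E4 AD 1D DB

15211623780753153499 in hexadecimal, padded to 64 bits, is 0xD31A8B3BE4AD1DDB.
Split into bytes (most-significant first): D3 1A 8B 3B E4 AD 1D DB.
In big-endian order the high byte comes first in memory.
So the memory order matches the most-significant-first order: D3 1A 8B 3B E4 AD 1D DB.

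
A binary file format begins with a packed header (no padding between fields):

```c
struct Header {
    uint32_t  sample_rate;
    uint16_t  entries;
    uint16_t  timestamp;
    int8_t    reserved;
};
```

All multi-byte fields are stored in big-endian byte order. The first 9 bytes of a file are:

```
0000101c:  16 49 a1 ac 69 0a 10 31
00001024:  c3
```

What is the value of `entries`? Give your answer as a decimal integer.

26890

`entries` follows `sample_rate` (4 bytes), so it starts at byte offset 4 and occupies 2 bytes.
Bytes at offsets 4..5: 69 0A.
Big-endian: lowest address holds the most-significant byte.
The bytes are already most-significant first: 0x690A.
0x690A = 26890.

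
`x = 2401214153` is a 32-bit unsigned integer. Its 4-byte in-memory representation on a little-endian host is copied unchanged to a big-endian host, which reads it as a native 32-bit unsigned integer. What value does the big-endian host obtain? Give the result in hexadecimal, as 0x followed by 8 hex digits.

0xC99E1F8F

2401214153 in 32-bit hexadecimal is 0x8F1F9EC9.
Stored little-endian, the bytes at ascending addresses are C9 9E 1F 8F.
Read back as big-endian, the last byte is least significant, giving 0xC99E1F8F.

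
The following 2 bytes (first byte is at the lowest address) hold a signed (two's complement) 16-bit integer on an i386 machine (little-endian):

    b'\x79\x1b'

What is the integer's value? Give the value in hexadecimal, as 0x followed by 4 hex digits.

Little-endian stores the least-significant byte at the lowest address.
Reassemble most-significant byte first: 1B 79 → 0x1B79.

0x1B79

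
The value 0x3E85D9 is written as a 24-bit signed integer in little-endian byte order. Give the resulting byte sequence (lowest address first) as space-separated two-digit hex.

Split into bytes (most-significant first): 3E 85 D9.
Little-endian stores the least-significant byte at the lowest address.
So at ascending addresses the bytes are D9 85 3E.

D9 85 3E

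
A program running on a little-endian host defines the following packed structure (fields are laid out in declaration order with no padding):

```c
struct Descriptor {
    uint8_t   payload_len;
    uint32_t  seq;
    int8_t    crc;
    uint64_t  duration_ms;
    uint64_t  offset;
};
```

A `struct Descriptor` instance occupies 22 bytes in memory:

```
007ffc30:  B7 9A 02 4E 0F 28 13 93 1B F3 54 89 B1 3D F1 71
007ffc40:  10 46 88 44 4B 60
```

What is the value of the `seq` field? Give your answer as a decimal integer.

`seq` follows `payload_len` (1 byte), so it starts at byte offset 1 and occupies 4 bytes.
Bytes at offsets 1..4: 9A 02 4E 0F.
Little-endian stores the least-significant byte at the lowest address.
Reassemble most-significant byte first: 0F 4E 02 9A → 0x0F4E029A.
0x0F4E029A = 256770714.

256770714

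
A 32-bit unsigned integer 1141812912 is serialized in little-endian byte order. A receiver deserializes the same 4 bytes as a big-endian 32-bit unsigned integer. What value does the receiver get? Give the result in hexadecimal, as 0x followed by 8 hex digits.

1141812912 in 32-bit hexadecimal is 0x440EAEB0.
Stored little-endian, the bytes at ascending addresses are B0 AE 0E 44.
Read back as big-endian, the last byte is least significant, giving 0xB0AE0E44.

0xB0AE0E44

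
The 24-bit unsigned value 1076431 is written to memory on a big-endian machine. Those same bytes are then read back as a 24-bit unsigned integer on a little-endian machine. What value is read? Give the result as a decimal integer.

1076431 in 24-bit hexadecimal is 0x106CCF.
Stored big-endian, the bytes at ascending addresses are 10 6C CF.
Read back as little-endian, the first byte is least significant, giving 0xCF6C10.
0xCF6C10 = 13593616.

13593616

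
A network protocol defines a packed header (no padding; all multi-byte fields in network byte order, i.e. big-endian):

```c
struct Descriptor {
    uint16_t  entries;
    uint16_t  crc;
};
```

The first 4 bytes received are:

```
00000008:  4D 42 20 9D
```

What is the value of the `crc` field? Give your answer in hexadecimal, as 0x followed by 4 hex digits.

0x209D

`crc` follows `entries` (2 bytes), so it starts at byte offset 2 and occupies 2 bytes.
Bytes at offsets 2..3: 20 9D.
In big-endian order the high byte comes first in memory.
The bytes are already most-significant first: 0x209D.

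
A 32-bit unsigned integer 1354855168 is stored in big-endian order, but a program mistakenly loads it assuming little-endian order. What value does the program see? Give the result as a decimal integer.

7586128

1354855168 in 32-bit hexadecimal is 0x50C17300.
Stored big-endian, the bytes at ascending addresses are 50 C1 73 00.
Read back as little-endian, the first byte is least significant, giving 0x0073C150.
0x0073C150 = 7586128.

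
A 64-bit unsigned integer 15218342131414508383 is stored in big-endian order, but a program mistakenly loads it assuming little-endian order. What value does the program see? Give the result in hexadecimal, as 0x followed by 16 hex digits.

15218342131414508383 in 64-bit hexadecimal is 0xD3326989CD52A35F.
Stored big-endian, the bytes at ascending addresses are D3 32 69 89 CD 52 A3 5F.
Read back as little-endian, the first byte is least significant, giving 0x5FA352CD896932D3.

0x5FA352CD896932D3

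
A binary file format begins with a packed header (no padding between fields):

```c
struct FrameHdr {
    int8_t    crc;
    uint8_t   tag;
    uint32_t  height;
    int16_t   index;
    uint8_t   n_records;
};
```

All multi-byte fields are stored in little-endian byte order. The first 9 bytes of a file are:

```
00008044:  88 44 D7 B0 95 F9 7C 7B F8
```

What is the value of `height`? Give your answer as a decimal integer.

`height` follows `crc` (1 B), `tag` (1 B), so it starts at offset 1 + 1 = 2 and occupies 4 bytes.
Bytes at offsets 2..5: D7 B0 95 F9.
Little-endian stores the least-significant byte at the lowest address.
Reassemble most-significant byte first: F9 95 B0 D7 → 0xF995B0D7.
0xF995B0D7 = 4187336919.

4187336919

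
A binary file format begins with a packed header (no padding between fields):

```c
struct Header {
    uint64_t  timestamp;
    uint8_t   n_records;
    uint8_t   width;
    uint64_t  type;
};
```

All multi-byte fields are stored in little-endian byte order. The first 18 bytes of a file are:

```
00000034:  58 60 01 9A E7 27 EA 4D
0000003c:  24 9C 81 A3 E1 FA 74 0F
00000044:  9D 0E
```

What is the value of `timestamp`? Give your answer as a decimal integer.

`timestamp` is the first field, at byte offset 0, occupying 8 bytes.
Bytes at offsets 0..7: 58 60 01 9A E7 27 EA 4D.
Little-endian: lowest address holds the least-significant byte.
Reassemble most-significant byte first: 4D EA 27 E7 9A 01 60 58 → 0x4DEA27E79A016058.
0x4DEA27E79A016058 = 5614343761145454680.

5614343761145454680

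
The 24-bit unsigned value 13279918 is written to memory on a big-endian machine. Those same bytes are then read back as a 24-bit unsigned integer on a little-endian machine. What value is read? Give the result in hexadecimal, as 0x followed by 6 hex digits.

0xAEA2CA

13279918 in 24-bit hexadecimal is 0xCAA2AE.
Stored big-endian, the bytes at ascending addresses are CA A2 AE.
Read back as little-endian, the first byte is least significant, giving 0xAEA2CA.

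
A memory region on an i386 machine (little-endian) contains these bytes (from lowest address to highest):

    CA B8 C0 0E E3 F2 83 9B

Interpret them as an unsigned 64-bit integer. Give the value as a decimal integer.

Little-endian stores the least-significant byte at the lowest address.
Reassemble most-significant byte first: 9B 83 F2 E3 0E C0 B8 CA → 0x9B83F2E30EC0B8CA.
0x9B83F2E30EC0B8CA = 11206067354846935242.

11206067354846935242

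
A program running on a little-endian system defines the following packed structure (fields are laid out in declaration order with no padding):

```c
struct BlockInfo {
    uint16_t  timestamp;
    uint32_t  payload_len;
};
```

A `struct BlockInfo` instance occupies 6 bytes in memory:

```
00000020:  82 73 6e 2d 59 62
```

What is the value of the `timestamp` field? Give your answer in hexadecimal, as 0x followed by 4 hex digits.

0x7382

`timestamp` is the first field, at byte offset 0, occupying 2 bytes.
Bytes at offsets 0..1: 82 73.
Little-endian stores the least-significant byte at the lowest address.
Reassemble most-significant byte first: 73 82 → 0x7382.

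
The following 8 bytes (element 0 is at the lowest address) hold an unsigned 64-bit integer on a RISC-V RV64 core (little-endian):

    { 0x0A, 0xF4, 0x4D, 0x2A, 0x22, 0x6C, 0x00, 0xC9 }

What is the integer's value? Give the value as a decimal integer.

Little-endian stores the least-significant byte at the lowest address.
Reassemble most-significant byte first: C9 00 6C 22 2A 4D F4 0A → 0xC9006C222A4DF40A.
0xC9006C222A4DF40A = 14483695295617954826.

14483695295617954826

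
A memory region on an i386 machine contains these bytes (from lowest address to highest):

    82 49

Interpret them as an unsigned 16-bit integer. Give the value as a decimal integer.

Little-endian stores the least-significant byte at the lowest address.
Reassemble most-significant byte first: 49 82 → 0x4982.
0x4982 = 18818.

18818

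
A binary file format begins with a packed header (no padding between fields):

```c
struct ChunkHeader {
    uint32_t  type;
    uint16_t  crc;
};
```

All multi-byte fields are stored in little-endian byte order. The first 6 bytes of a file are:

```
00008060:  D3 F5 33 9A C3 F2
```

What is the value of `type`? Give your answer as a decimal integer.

`type` is the first field, at byte offset 0, occupying 4 bytes.
Bytes at offsets 0..3: D3 F5 33 9A.
Little-endian: lowest address holds the least-significant byte.
Reassemble most-significant byte first: 9A 33 F5 D3 → 0x9A33F5D3.
0x9A33F5D3 = 2587096531.

2587096531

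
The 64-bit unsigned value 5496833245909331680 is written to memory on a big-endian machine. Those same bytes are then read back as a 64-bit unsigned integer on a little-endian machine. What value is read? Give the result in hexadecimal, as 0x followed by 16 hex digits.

0xE0AEFBB3B6AC484C

5496833245909331680 in 64-bit hexadecimal is 0x4C48ACB6B3FBAEE0.
Stored big-endian, the bytes at ascending addresses are 4C 48 AC B6 B3 FB AE E0.
Read back as little-endian, the first byte is least significant, giving 0xE0AEFBB3B6AC484C.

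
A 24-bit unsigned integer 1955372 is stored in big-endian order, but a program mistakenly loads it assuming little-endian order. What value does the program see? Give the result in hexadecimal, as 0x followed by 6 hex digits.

0x2CD61D

1955372 in 24-bit hexadecimal is 0x1DD62C.
Stored big-endian, the bytes at ascending addresses are 1D D6 2C.
Read back as little-endian, the first byte is least significant, giving 0x2CD61D.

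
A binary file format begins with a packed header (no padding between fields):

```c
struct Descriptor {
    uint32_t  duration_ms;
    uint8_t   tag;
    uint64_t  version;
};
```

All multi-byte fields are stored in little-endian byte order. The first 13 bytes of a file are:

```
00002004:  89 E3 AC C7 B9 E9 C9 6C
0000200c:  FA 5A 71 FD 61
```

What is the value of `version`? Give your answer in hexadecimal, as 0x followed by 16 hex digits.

0x61FD715AFA6CC9E9

`version` follows `duration_ms` (4 B), `tag` (1 B), so it starts at offset 4 + 1 = 5 and occupies 8 bytes.
Bytes at offsets 5..12: E9 C9 6C FA 5A 71 FD 61.
In little-endian order the low byte comes first in memory.
Reassemble most-significant byte first: 61 FD 71 5A FA 6C C9 E9 → 0x61FD715AFA6CC9E9.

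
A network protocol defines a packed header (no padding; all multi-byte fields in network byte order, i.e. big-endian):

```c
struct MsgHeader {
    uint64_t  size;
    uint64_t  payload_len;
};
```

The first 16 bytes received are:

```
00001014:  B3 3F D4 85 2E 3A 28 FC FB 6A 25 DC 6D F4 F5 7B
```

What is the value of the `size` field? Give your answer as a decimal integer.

12916275924793174268

`size` is the first field, at byte offset 0, occupying 8 bytes.
Bytes at offsets 0..7: B3 3F D4 85 2E 3A 28 FC.
In big-endian order the high byte comes first in memory.
The bytes are already most-significant first: 0xB33FD4852E3A28FC.
0xB33FD4852E3A28FC = 12916275924793174268.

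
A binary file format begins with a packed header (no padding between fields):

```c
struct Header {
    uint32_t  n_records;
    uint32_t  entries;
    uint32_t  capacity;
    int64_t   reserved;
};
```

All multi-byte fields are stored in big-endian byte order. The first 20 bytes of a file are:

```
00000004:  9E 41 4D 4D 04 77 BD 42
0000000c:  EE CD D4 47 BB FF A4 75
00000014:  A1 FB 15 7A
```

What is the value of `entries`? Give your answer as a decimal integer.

74956098

`entries` follows `n_records` (4 bytes), so it starts at byte offset 4 and occupies 4 bytes.
Bytes at offsets 4..7: 04 77 BD 42.
Big-endian: lowest address holds the most-significant byte.
The bytes are already most-significant first: 0x0477BD42.
0x0477BD42 = 74956098.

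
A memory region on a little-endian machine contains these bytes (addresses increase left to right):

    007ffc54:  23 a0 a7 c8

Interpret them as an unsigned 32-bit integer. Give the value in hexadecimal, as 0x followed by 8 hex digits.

0xC8A7A023

Little-endian stores the least-significant byte at the lowest address.
Reassemble most-significant byte first: C8 A7 A0 23 → 0xC8A7A023.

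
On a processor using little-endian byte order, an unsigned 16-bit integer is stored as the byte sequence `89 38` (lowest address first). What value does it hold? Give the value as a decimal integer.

Little-endian stores the least-significant byte at the lowest address.
Reassemble most-significant byte first: 38 89 → 0x3889.
0x3889 = 14473.

14473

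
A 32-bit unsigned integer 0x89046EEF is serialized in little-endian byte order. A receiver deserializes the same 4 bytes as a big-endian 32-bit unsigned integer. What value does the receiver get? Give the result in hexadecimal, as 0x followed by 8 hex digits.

Stored little-endian, the bytes at ascending addresses are EF 6E 04 89.
Read back as big-endian, the last byte is least significant, giving 0xEF6E0489.

0xEF6E0489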